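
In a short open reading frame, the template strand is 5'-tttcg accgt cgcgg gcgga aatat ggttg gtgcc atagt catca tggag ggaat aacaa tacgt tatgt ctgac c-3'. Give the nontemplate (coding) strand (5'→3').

The coding strand is complementary and antiparallel to the template: take the complement (A↔T, G↔C) and reverse.

5′-GGTCAGACATAACGTATTGTTATTCCCTCCATGATGACTATGGCACCAACCATATTTCCGCCCGCGACGGTCGAAA-3′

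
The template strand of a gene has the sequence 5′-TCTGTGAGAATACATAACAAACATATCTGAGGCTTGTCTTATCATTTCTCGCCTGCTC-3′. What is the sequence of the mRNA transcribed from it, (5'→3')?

5'-GAGCAGGCGAGAAAUGAUAAGACAAGCCUCAGAUAUGUUUGUUAUGUAUUCUCACAGA-3'

RNA polymerase reads the template 3'→5' and synthesizes mRNA 5'→3' by base-pairing (A→U, T→A, G↔C). The complement of the template is AGACACTCTTATGTATTGTTTGTATAGACTCCGAACAGAATAGTAAAGAGCGGACGAG; antiparallel, so 5'→3' the coding strand is GAGCAGGCGAGAAATGATAAGACAAGCCTCAGATATGTTTGTTATGTATTCTCACAGA. Replace T with U for the mRNA.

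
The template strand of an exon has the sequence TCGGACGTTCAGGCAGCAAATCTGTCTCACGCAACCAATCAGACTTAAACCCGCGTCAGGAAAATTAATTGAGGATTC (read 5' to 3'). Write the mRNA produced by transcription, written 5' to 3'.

5′-GAAUCCUCAAUUAAUUUUCCUGACGCGGGUUUAAGUCUGAUUGGUUGCGUGAGACAGAUUUGCUGCCUGAACGUCCGA-3′

RNA polymerase reads the template 3'→5' and synthesizes mRNA 5'→3' by base-pairing (A→U, T→A, G↔C). The complement of the template is AGCCTGCAAGTCCGTCGTTTAGACAGAGTGCGTTGGTTAGTCTGAATTTGGGCGCAGTCCTTTTAATTAACTCCTAAG; antiparallel, so 5'→3' the coding strand is GAATCCTCAATTAATTTTCCTGACGCGGGTTTAAGTCTGATTGGTTGCGTGAGACAGATTTGCTGCCTGAACGTCCGA. Replace T with U for the mRNA.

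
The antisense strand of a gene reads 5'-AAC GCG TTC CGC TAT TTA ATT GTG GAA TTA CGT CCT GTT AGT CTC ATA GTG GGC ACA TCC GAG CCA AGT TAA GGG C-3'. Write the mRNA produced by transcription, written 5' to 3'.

The mRNA has the sequence of the coding strand (reverse complement of the template) with T→U. Reverse complement of AACGCGTTCCGCTATTTAATTGTGGAATTACGTCCTGTTAGTCTCATAGTGGGCACATCCGAGCCAAGTTAAGGGC is GCCCTTAACTTGGCTCGGATGTGCCCACTATGAGACTAACAGGACGTAATTCCACAATTAAATAGCGGAACGCGTT; then T→U.

5'-GCCCUUAACUUGGCUCGGAUGUGCCCACUAUGAGACUAACAGGACGUAAUUCCACAAUUAAAUAGCGGAACGCGUU-3'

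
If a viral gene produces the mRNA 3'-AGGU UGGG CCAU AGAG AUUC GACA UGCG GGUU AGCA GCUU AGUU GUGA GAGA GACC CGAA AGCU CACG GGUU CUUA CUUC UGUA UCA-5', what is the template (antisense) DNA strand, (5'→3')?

Written 5'→3' the mRNA is ACUAUGUCUUCAUUCUUGGGCACUCGAAAGCCCAGAGAGAGUGUUGAUUCGACGAUUGGGCGUACAGCUUAGAGAUACCGGGUUGGA, so the coding DNA strand is ACTATGTCTTCATTCTTGGGCACTCGAAAGCCCAGAGAGAGTGTTGATTCGACGATTGGGCGTACAGCTTAGAGATACCGGGTTGGA. The template is its reverse complement.

5'-TCCAACCCGGTATCTCTAAGCTGTACGCCCAATCGTCGAATCAACACTCTCTCTGGGCTTTCGAGTGCCCAAGAATGAAGACATAGT-3'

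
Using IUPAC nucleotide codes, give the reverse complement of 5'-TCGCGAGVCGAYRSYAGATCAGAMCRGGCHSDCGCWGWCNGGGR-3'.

5'-YCCCNGWCWGCGHSDGCCYGKTCTGATCTRSYRTCGBCTCGCGA-3'

Standard pairs A↔T, G↔C; ambiguity codes pair R↔Y, M↔K, W↔W, S↔S, D↔H, V↔B, N↔N. Complement (AGCGCTCBGCTRYSRTCTAGTCTKGYCCGDSHGCGWCWGNCCCY), then reverse for 5'→3'.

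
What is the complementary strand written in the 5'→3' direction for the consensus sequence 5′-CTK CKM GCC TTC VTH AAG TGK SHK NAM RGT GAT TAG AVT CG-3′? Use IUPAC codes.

5′-CGABTCTAATCACYKTNMDSMCACTTDABGAAGGCKMGMAG-3′

Standard pairs A↔T, G↔C; ambiguity codes pair R↔Y, M↔K, S↔S, H↔D, V↔B, N↔N. Complement (GAMGMKCGGAAGBADTTCACMSDMNTKYCACTAATCTBAGC), then reverse for 5'→3'.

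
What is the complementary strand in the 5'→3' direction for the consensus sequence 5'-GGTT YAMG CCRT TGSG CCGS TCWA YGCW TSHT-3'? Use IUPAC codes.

5'-ADSAWGCRTWGASCGGCSCAAYGGCKTRAACC-3'

Standard pairs A↔T, G↔C; ambiguity codes pair R↔Y, M↔K, W↔W, S↔S, H↔D. Complement (CCAARTKCGGYAACSCGGCSAGWTRCGWASDA), then reverse for 5'→3'.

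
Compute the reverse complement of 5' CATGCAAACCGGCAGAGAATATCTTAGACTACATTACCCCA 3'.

Complement each base (A↔T, G↔C): GTACGTTTGGCCGTCTCTTATAGAATCTGATGTAATGGGGT. Then reverse.

5'-TGGGGTAATGTAGTCTAAGATATTCTCTGCCGGTTTGCATG-3'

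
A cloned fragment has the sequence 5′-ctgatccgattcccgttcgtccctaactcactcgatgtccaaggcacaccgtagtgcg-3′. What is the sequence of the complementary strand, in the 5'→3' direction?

Pairing A↔T and G↔C gives GACTAGGCTAAGGGCAAGCAGGGATTGAGTGAGCTACAGGTTCCGTGTGGCATCACGC, running 3'→5'. Reverse for the 5'→3' convention.

5'-CGCACTACGGTGTGCCTTGGACATCGAGTGAGTTAGGGACGAACGGGAATCGGATCAG-3'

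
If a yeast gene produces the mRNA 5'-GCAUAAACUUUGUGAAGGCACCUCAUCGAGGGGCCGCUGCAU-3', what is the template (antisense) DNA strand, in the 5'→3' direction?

5'-ATGCAGCGGCCCCTCGATGAGGTGCCTTCACAAAGTTTATGC-3'

Replace U with T to get the coding DNA strand: GCATAAACTTTGTGAAGGCACCTCATCGAGGGGCCGCTGCAT. The template strand is its reverse complement (complement CGTATTTGAAACACTTCCGTGGAGTAGCTCCCCGGCGACGTA, then reverse).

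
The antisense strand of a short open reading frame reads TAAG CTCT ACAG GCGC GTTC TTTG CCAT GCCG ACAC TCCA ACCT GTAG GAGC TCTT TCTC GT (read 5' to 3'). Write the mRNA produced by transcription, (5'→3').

5'-ACGAGAAAGAGCUCCUACAGGUUGGAGUGUCGGCAUGGCAAAGAACGCGCCUGUAGAGCUUA-3'

The mRNA has the sequence of the coding strand (reverse complement of the template) with T→U. Reverse complement of TAAGCTCTACAGGCGCGTTCTTTGCCATGCCGACACTCCAACCTGTAGGAGCTCTTTCTCGT is ACGAGAAAGAGCTCCTACAGGTTGGAGTGTCGGCATGGCAAAGAACGCGCCTGTAGAGCTTA; then T→U.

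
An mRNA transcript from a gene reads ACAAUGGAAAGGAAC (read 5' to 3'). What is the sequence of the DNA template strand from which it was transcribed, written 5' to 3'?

5'-GTTCCTTTCCATTGT-3'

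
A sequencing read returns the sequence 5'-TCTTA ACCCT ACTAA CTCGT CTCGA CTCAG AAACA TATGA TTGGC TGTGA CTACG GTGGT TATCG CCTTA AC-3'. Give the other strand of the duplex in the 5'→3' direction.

5'-GTTAAGGCGATAACCACCGTAGTCACAGCCAATCATATGTTTCTGAGTCGAGACGAGTTAGTAGGGTTAAGA-3'

Pairing A↔T and G↔C gives AGAATTGGGATGATTGAGCAGAGCTGAGTCTTTGTATACTAACCGACACTGATGCCACCAATAGCGGAATTG, running 3'→5'. Reverse for the 5'→3' convention.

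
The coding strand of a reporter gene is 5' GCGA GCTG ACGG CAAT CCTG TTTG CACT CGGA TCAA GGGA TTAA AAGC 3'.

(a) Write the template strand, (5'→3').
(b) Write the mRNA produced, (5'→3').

(a) The template strand is the reverse complement of the coding strand: complement CGCTCGACTGCCGTTAGGACAAACGTGAGCCTAGTTCCCTAATTTTCG, then reverse.
(b) mRNA matches the coding strand with T→U.

(a) 5′-GCTTTTAATCCCTTGATCCGAGTGCAAACAGGATTGCCGTCAGCTCGC-3′
(b) 5'-GCGAGCUGACGGCAAUCCUGUUUGCACUCGGAUCAAGGGAUUAAAAGC-3'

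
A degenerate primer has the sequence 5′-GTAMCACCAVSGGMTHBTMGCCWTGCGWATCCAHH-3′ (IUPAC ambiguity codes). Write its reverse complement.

Standard pairs A↔T, G↔C; ambiguity codes pair M↔K, W↔W, S↔S, B↔V, H↔D. Complement (CATKGTGGTBSCCKADVAKCGGWACGCWTAGGTDD), then reverse for 5'→3'.

5′-DDTGGATWCGCAWGGCKAVDAKCCSBTGGTGKTAC-3′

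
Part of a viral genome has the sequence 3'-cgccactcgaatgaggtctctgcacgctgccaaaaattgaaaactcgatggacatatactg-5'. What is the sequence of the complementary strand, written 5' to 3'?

5'-GCGGTGAGCTTACTCCAGAGACGTGCGACGGTTTTTAACTTTTGAGCTACCTGTATATGAC-3'

The strand is given 3'→5', so its complement runs 5'→3' in the same left-to-right order: pair each base A↔T, G↔C.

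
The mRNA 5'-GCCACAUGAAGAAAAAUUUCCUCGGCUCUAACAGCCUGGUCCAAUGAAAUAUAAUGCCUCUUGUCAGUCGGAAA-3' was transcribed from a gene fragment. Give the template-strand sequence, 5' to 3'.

5'-TTTCCGACTGACAAGAGGCATTATATTTCATTGGACCAGGCTGTTAGAGCCGAGGAAATTTTTCTTCATGTGGC-3'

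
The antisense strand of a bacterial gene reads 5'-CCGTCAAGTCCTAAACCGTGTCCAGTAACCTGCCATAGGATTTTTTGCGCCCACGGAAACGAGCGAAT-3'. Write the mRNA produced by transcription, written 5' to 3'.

5'-AUUCGCUCGUUUCCGUGGGCGCAAAAAAUCCUAUGGCAGGUUACUGGACACGGUUUAGGACUUGACGG-3'

The mRNA has the sequence of the coding strand (reverse complement of the template) with T→U. Reverse complement of CCGTCAAGTCCTAAACCGTGTCCAGTAACCTGCCATAGGATTTTTTGCGCCCACGGAAACGAGCGAAT is ATTCGCTCGTTTCCGTGGGCGCAAAAAATCCTATGGCAGGTTACTGGACACGGTTTAGGACTTGACGG; then T→U.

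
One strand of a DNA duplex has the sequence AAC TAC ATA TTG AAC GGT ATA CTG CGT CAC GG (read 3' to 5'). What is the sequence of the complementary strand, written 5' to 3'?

The strand is given 3'→5', so its complement runs 5'→3' in the same left-to-right order: pair each base A↔T, G↔C.

5'-TTGATGTATAACTTGCCATATGACGCAGTGCC-3'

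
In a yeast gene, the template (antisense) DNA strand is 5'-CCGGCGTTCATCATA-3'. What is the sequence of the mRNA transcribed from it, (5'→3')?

5'-UAUGAUGAACGCCGG-3'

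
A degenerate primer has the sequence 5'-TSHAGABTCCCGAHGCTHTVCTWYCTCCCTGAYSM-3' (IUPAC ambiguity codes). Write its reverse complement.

Standard pairs A↔T, G↔C; ambiguity codes pair Y↔R, M↔K, W↔W, S↔S, B↔V, H↔D. Complement (ASDTCTVAGGGCTDCGADABGAWRGAGGGACTRSK), then reverse for 5'→3'.

5'-KSRTCAGGGAGRWAGBADAGCDTCGGGAVTCTDSA-3'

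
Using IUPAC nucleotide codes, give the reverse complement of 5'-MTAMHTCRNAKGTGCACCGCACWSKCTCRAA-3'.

Standard pairs A↔T, G↔C; ambiguity codes pair R↔Y, M↔K, W↔W, S↔S, H↔D, N↔N. Complement (KATKDAGYNTMCACGTGGCGTGWSMGAGYTT), then reverse for 5'→3'.

5′-TTYGAGMSWGTGCGGTGCACMTNYGADKTAK-3′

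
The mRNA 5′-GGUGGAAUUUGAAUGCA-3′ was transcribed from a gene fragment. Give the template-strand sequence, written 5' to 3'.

Replace U with T to get the coding DNA strand: GGTGGAATTTGAATGCA. The template strand is its reverse complement (complement CCACCTTAAACTTACGT, then reverse).

5'-TGCATTCAAATTCCACC-3'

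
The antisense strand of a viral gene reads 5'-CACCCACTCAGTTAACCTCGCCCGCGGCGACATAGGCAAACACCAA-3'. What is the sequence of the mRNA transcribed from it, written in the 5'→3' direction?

5'-UUGGUGUUUGCCUAUGUCGCCGCGGGCGAGGUUAACUGAGUGGGUG-3'

RNA polymerase reads the template 3'→5' and synthesizes mRNA 5'→3' by base-pairing (A→U, T→A, G↔C). The complement of the template is GTGGGTGAGTCAATTGGAGCGGGCGCCGCTGTATCCGTTTGTGGTT; antiparallel, so 5'→3' the coding strand is TTGGTGTTTGCCTATGTCGCCGCGGGCGAGGTTAACTGAGTGGGTG. Replace T with U for the mRNA.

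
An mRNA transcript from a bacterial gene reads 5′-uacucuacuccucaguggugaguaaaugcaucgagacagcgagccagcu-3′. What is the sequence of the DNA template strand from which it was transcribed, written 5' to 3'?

5′-AGCTGGCTCGCTGTCTCGATGCATTTACTCACCACTGAGGAGTAGAGTA-3′

Replace U with T to get the coding DNA strand: TACTCTACTCCTCAGTGGTGAGTAAATGCATCGAGACAGCGAGCCAGCT. The template strand is its reverse complement (complement ATGAGATGAGGAGTCACCACTCATTTACGTAGCTCTGTCGCTCGGTCGA, then reverse).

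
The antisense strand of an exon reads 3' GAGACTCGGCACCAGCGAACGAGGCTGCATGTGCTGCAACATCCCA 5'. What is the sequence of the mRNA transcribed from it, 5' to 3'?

5'-CUCUGAGCCGUGGUCGCUUGCUCCGACGUACACGACGUUGUAGGGU-3'

Reading the template 3'→5' as shown, RNA polymerase pairs each base (A→U, T→A, G↔C) to build mRNA 5'→3' directly.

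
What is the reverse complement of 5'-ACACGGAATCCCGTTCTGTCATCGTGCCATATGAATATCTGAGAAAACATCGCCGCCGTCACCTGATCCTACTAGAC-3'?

5'-GTCTAGTAGGATCAGGTGACGGCGGCGATGTTTTCTCAGATATTCATATGGCACGATGACAGAACGGGATTCCGTGT-3'

Complement each base (A↔T, G↔C): TGTGCCTTAGGGCAAGACAGTAGCACGGTATACTTATAGACTCTTTTGTAGCGGCGGCAGTGGACTAGGATGATCTG. Then reverse.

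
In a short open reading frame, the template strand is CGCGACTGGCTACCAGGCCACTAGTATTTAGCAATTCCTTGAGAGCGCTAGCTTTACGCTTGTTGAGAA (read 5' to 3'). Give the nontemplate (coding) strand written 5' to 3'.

The coding strand is complementary and antiparallel to the template: take the complement (A↔T, G↔C) and reverse.

5'-TTCTCAACAAGCGTAAAGCTAGCGCTCTCAAGGAATTGCTAAATACTAGTGGCCTGGTAGCCAGTCGCG-3'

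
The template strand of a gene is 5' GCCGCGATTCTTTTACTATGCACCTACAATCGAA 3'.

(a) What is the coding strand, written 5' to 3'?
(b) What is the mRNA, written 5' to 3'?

(a) 5'-TTCGATTGTAGGTGCATAGTAAAAGAATCGCGGC-3'
(b) 5'-UUCGAUUGUAGGUGCAUAGUAAAAGAAUCGCGGC-3'

(a) The coding strand is the reverse complement of the template: complement CGGCGCTAAGAAAATGATACGTGGATGTTAGCTT, then reverse.
(b) mRNA has the coding-strand sequence with T→U.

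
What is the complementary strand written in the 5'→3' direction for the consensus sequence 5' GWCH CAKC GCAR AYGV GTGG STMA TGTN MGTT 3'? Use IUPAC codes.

Standard pairs A↔T, G↔C; ambiguity codes pair R↔Y, M↔K, W↔W, S↔S, H↔D, V↔B, N↔N. Complement (CWGDGTMGCGTYTRCBCACCSAKTACANKCAA), then reverse for 5'→3'.

5'-AACKNACATKASCCACBCRTYTGCGMTGDGWC-3'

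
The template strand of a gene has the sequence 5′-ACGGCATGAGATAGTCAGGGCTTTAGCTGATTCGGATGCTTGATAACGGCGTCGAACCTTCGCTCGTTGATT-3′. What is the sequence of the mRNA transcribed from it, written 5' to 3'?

RNA polymerase reads the template 3'→5' and synthesizes mRNA 5'→3' by base-pairing (A→U, T→A, G↔C). The complement of the template is TGCCGTACTCTATCAGTCCCGAAATCGACTAAGCCTACGAACTATTGCCGCAGCTTGGAAGCGAGCAACTAA; antiparallel, so 5'→3' the coding strand is AATCAACGAGCGAAGGTTCGACGCCGTTATCAAGCATCCGAATCAGCTAAAGCCCTGACTATCTCATGCCGT. Replace T with U for the mRNA.

5'-AAUCAACGAGCGAAGGUUCGACGCCGUUAUCAAGCAUCCGAAUCAGCUAAAGCCCUGACUAUCUCAUGCCGU-3'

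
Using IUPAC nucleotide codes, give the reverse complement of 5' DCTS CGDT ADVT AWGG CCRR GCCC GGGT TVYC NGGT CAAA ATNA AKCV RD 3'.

5′-HYBGMTTNATTTTGACCNGRBAACCCGGGCYYGGCCWTABHTAHCGSAGH-3′

Standard pairs A↔T, G↔C; ambiguity codes pair R↔Y, K↔M, W↔W, S↔S, D↔H, V↔B, N↔N. Complement (HGASGCHATHBATWCCGGYYCGGGCCCAABRGNCCAGTTTTANTTMGBYH), then reverse for 5'→3'.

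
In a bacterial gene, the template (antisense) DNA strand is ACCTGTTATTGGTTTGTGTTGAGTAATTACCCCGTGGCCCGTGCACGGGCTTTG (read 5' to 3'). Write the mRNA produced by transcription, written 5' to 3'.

RNA polymerase reads the template 3'→5' and synthesizes mRNA 5'→3' by base-pairing (A→U, T→A, G↔C). The complement of the template is TGGACAATAACCAAACACAACTCATTAATGGGGCACCGGGCACGTGCCCGAAAC; antiparallel, so 5'→3' the coding strand is CAAAGCCCGTGCACGGGCCACGGGGTAATTACTCAACACAAACCAATAACAGGT. Replace T with U for the mRNA.

5'-CAAAGCCCGUGCACGGGCCACGGGGUAAUUACUCAACACAAACCAAUAACAGGU-3'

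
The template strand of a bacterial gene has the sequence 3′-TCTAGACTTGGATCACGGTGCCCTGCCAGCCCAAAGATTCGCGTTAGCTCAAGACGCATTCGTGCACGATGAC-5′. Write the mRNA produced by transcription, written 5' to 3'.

5'-AGAUCUGAACCUAGUGCCACGGGACGGUCGGGUUUCUAAGCGCAAUCGAGUUCUGCGUAAGCACGUGCUACUG-3'

Reading the template 3'→5' as shown, RNA polymerase pairs each base (A→U, T→A, G↔C) to build mRNA 5'→3' directly.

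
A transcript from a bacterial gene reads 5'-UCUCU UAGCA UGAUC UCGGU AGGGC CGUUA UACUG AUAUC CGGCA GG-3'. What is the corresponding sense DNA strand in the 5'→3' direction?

The coding DNA strand has the same 5'→3' sequence as the mRNA with U replaced by T.

5'-TCTCTTAGCATGATCTCGGTAGGGCCGTTATACTGATATCCGGCAGG-3'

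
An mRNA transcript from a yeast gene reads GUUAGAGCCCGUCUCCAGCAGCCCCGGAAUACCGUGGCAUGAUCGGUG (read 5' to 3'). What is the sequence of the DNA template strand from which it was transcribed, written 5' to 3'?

Replace U with T to get the coding DNA strand: GTTAGAGCCCGTCTCCAGCAGCCCCGGAATACCGTGGCATGATCGGTG. The template strand is its reverse complement (complement CAATCTCGGGCAGAGGTCGTCGGGGCCTTATGGCACCGTACTAGCCAC, then reverse).

5'-CACCGATCATGCCACGGTATTCCGGGGCTGCTGGAGACGGGCTCTAAC-3'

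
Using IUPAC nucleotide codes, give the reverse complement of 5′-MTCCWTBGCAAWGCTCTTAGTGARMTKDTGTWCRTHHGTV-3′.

Standard pairs A↔T, G↔C; ambiguity codes pair R↔Y, M↔K, W↔W, B↔V, D↔H. Complement (KAGGWAVCGTTWCGAGAATCACTYKAMHACAWGYADDCAB), then reverse for 5'→3'.

5'-BACDDAYGWACAHMAKYTCACTAAGAGCWTTGCVAWGGAK-3'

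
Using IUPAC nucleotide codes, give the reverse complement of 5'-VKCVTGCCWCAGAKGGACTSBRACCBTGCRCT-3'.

Standard pairs A↔T, G↔C; ambiguity codes pair R↔Y, K↔M, W↔W, S↔S, B↔V. Complement (BMGBACGGWGTCTMCCTGASVYTGGVACGYGA), then reverse for 5'→3'.

5'-AGYGCAVGGTYVSAGTCCMTCTGWGGCABGMB-3'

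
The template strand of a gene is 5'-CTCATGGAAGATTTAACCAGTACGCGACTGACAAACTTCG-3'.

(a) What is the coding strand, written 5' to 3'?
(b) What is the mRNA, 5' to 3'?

(a) The coding strand is the reverse complement of the template: complement GAGTACCTTCTAAATTGGTCATGCGCTGACTGTTTGAAGC, then reverse.
(b) mRNA has the coding-strand sequence with T→U.

(a) 5'-CGAAGTTTGTCAGTCGCGTACTGGTTAAATCTTCCATGAG-3'
(b) 5'-CGAAGUUUGUCAGUCGCGUACUGGUUAAAUCUUCCAUGAG-3'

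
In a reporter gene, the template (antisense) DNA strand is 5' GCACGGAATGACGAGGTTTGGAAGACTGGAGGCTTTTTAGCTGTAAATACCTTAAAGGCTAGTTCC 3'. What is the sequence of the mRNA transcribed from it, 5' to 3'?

5'-GGAACUAGCCUUUAAGGUAUUUACAGCUAAAAAGCCUCCAGUCUUCCAAACCUCGUCAUUCCGUGC-3'

RNA polymerase reads the template 3'→5' and synthesizes mRNA 5'→3' by base-pairing (A→U, T→A, G↔C). The complement of the template is CGTGCCTTACTGCTCCAAACCTTCTGACCTCCGAAAAATCGACATTTATGGAATTTCCGATCAAGG; antiparallel, so 5'→3' the coding strand is GGAACTAGCCTTTAAGGTATTTACAGCTAAAAAGCCTCCAGTCTTCCAAACCTCGTCATTCCGTGC. Replace T with U for the mRNA.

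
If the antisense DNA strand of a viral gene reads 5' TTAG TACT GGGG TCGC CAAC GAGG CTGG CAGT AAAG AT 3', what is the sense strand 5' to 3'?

The coding strand is complementary and antiparallel to the template: take the complement (A↔T, G↔C) and reverse.

5'-ATCTTTACTGCCAGCCTCGTTGGCGACCCCAGTACTAA-3'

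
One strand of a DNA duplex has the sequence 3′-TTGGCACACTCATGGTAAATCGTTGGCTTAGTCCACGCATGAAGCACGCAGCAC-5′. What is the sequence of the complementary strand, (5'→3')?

The strand is given 3'→5', so its complement runs 5'→3' in the same left-to-right order: pair each base A↔T, G↔C.

5'-AACCGTGTGAGTACCATTTAGCAACCGAATCAGGTGCGTACTTCGTGCGTCGTG-3'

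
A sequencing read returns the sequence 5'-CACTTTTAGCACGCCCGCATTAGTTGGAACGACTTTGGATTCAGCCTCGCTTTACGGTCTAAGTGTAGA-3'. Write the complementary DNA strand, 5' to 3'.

The complement of CACTTTTAGCACGCCCGCATTAGTTGGAACGACTTTGGATTCAGCCTCGCTTTACGGTCTAAGTGTAGA is GTGAAAATCGTGCGGGCGTAATCAACCTTGCTGAAACCTAAGTCGGAGCGAAATGCCAGATTCACATCT (A↔T, G↔C). DNA strands are antiparallel, so the complementary strand runs 3'→5'; reversing gives the 5'→3' form.

5'-TCTACACTTAGACCGTAAAGCGAGGCTGAATCCAAAGTCGTTCCAACTAATGCGGGCGTGCTAAAAGTG-3'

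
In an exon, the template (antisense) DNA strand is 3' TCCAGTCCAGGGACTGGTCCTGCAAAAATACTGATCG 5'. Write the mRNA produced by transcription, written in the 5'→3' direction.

Reading the template 3'→5' as shown, RNA polymerase pairs each base (A→U, T→A, G↔C) to build mRNA 5'→3' directly.

5'-AGGUCAGGUCCCUGACCAGGACGUUUUUAUGACUAGC-3'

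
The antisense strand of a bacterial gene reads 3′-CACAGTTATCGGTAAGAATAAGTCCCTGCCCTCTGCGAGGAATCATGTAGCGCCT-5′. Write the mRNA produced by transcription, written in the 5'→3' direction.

5'-GUGUCAAUAGCCAUUCUUAUUCAGGGACGGGAGACGCUCCUUAGUACAUCGCGGA-3'

Reading the template 3'→5' as shown, RNA polymerase pairs each base (A→U, T→A, G↔C) to build mRNA 5'→3' directly.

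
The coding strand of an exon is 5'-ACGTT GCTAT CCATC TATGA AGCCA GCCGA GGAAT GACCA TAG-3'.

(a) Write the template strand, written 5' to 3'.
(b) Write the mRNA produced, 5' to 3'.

(a) The template strand is the reverse complement of the coding strand: complement TGCAACGATAGGTAGATACTTCGGTCGGCTCCTTACTGGTATC, then reverse.
(b) mRNA matches the coding strand with T→U.

(a) 5'-CTATGGTCATTCCTCGGCTGGCTTCATAGATGGATAGCAACGT-3'
(b) 5'-ACGUUGCUAUCCAUCUAUGAAGCCAGCCGAGGAAUGACCAUAG-3'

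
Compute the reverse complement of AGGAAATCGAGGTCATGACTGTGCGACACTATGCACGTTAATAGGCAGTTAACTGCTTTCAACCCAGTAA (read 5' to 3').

5'-TTACTGGGTTGAAAGCAGTTAACTGCCTATTAACGTGCATAGTGTCGCACAGTCATGACCTCGATTTCCT-3'

Reading the sequence 3'→5' and pairing each base (A↔T, G↔C) gives the reverse complement directly.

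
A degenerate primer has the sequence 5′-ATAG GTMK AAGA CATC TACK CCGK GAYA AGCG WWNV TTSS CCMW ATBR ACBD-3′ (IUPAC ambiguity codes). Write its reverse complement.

5′-HVGTYVATWKGGSSAABNWWCGCTTRTCMCGGMGTAGATGTCTTMKACCTAT-3′

Standard pairs A↔T, G↔C; ambiguity codes pair R↔Y, M↔K, W↔W, S↔S, B↔V, D↔H, N↔N. Complement (TATCCAKMTTCTGTAGATGMGGCMCTRTTCGCWWNBAASSGGKWTAVYTGVH), then reverse for 5'→3'.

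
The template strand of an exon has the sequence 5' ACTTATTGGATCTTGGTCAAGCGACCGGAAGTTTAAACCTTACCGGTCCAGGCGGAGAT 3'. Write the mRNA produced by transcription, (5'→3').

5'-AUCUCCGCCUGGACCGGUAAGGUUUAAACUUCCGGUCGCUUGACCAAGAUCCAAUAAGU-3'

The mRNA has the sequence of the coding strand (reverse complement of the template) with T→U. Reverse complement of ACTTATTGGATCTTGGTCAAGCGACCGGAAGTTTAAACCTTACCGGTCCAGGCGGAGAT is ATCTCCGCCTGGACCGGTAAGGTTTAAACTTCCGGTCGCTTGACCAAGATCCAATAAGT; then T→U.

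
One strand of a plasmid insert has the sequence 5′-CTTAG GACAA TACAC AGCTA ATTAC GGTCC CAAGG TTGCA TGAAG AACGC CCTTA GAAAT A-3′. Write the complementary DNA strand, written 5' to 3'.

Pairing A↔T and G↔C gives GAATCCTGTTATGTGTCGATTAATGCCAGGGTTCCAACGTACTTCTTGCGGGAATCTTTAT, running 3'→5'. Reverse for the 5'→3' convention.

5'-TATTTCTAAGGGCGTTCTTCATGCAACCTTGGGACCGTAATTAGCTGTGTATTGTCCTAAG-3'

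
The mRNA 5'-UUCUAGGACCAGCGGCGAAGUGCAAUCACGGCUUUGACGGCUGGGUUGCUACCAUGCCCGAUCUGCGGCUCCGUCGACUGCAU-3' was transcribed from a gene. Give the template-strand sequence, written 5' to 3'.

Replace U with T to get the coding DNA strand: TTCTAGGACCAGCGGCGAAGTGCAATCACGGCTTTGACGGCTGGGTTGCTACCATGCCCGATCTGCGGCTCCGTCGACTGCAT. The template strand is its reverse complement (complement AAGATCCTGGTCGCCGCTTCACGTTAGTGCCGAAACTGCCGACCCAACGATGGTACGGGCTAGACGCCGAGGCAGCTGACGTA, then reverse).

5'-ATGCAGTCGACGGAGCCGCAGATCGGGCATGGTAGCAACCCAGCCGTCAAAGCCGTGATTGCACTTCGCCGCTGGTCCTAGAA-3'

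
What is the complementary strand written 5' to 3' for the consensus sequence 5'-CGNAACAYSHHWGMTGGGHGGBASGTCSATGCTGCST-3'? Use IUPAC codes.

Standard pairs A↔T, G↔C; ambiguity codes pair Y↔R, M↔K, W↔W, S↔S, B↔V, H↔D, N↔N. Complement (GCNTTGTRSDDWCKACCCDCCVTSCAGSTACGACGSA), then reverse for 5'→3'.

5′-ASGCAGCATSGACSTVCCDCCCAKCWDDSRTGTTNCG-3′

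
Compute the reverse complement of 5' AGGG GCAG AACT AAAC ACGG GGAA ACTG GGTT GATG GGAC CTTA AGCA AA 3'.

Reading the sequence 3'→5' and pairing each base (A↔T, G↔C) gives the reverse complement directly.

5'-TTTGCTTAAGGTCCCATCAACCCAGTTTCCCCGTGTTTAGTTCTGCCCCT-3'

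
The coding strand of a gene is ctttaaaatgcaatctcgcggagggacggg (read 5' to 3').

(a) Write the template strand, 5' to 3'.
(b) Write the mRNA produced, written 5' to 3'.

(a) 5'-CCCGTCCCTCCGCGAGATTGCATTTTAAAG-3'
(b) 5'-CUUUAAAAUGCAAUCUCGCGGAGGGACGGG-3'

(a) The template strand is the reverse complement of the coding strand: complement GAAATTTTACGTTAGAGCGCCTCCCTGCCC, then reverse.
(b) mRNA matches the coding strand with T→U.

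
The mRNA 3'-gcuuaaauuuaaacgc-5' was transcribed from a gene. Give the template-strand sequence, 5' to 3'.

Written 5'→3' the mRNA is CGCAAAUUUAAAUUCG, so the coding DNA strand is CGCAAATTTAAATTCG. The template is its reverse complement.

5'-CGAATTTAAATTTGCG-3'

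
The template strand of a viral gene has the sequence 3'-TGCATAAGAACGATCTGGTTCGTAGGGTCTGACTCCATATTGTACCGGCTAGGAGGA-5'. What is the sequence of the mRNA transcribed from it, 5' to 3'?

5'-ACGUAUUCUUGCUAGACCAAGCAUCCCAGACUGAGGUAUAACAUGGCCGAUCCUCCU-3'

Reading the template 3'→5' as shown, RNA polymerase pairs each base (A→U, T→A, G↔C) to build mRNA 5'→3' directly.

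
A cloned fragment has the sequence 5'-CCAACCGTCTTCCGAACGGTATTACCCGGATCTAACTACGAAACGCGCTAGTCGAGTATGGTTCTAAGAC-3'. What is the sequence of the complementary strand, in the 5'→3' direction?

5'-GTCTTAGAACCATACTCGACTAGCGCGTTTCGTAGTTAGATCCGGGTAATACCGTTCGGAAGACGGTTGG-3'

The complement of CCAACCGTCTTCCGAACGGTATTACCCGGATCTAACTACGAAACGCGCTAGTCGAGTATGGTTCTAAGAC is GGTTGGCAGAAGGCTTGCCATAATGGGCCTAGATTGATGCTTTGCGCGATCAGCTCATACCAAGATTCTG (A↔T, G↔C). DNA strands are antiparallel, so the complementary strand runs 3'→5'; reversing gives the 5'→3' form.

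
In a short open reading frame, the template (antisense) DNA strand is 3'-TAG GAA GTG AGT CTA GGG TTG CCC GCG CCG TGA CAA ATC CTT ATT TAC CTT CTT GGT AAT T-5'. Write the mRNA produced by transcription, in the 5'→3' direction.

Reading the template 3'→5' as shown, RNA polymerase pairs each base (A→U, T→A, G↔C) to build mRNA 5'→3' directly.

5′-AUCCUUCACUCAGAUCCCAACGGGCGCGGCACUGUUUAGGAAUAAAUGGAAGAACCAUUAA-3′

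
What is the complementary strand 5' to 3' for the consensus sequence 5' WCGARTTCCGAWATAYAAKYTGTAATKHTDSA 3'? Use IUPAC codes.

Standard pairs A↔T, G↔C; ambiguity codes pair R↔Y, K↔M, W↔W, S↔S, D↔H. Complement (WGCTYAAGGCTWTATRTTMRACATTAMDAHST), then reverse for 5'→3'.

5'-TSHADMATTACARMTTRTATWTCGGAAYTCGW-3'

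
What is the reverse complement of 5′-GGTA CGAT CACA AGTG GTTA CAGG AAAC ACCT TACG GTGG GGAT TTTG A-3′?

5′-TCAAAATCCCCACCGTAAGGTGTTTCCTGTAACCACTTGTGATCGTACC-3′

Complement each base (A↔T, G↔C): CCATGCTAGTGTTCACCAATGTCCTTTGTGGAATGCCACCCCTAAAACT. Then reverse.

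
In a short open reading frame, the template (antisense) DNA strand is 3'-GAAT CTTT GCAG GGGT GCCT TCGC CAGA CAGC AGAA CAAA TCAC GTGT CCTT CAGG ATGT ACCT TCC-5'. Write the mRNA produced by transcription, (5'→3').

Reading the template 3'→5' as shown, RNA polymerase pairs each base (A→U, T→A, G↔C) to build mRNA 5'→3' directly.

5'-CUUAGAAACGUCCCCACGGAAGCGGUCUGUCGUCUUGUUUAGUGCACAGGAAGUCCUACAUGGAAGG-3'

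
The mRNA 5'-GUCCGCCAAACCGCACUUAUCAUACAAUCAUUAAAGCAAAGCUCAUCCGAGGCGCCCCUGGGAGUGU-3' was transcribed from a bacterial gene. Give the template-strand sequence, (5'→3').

Replace U with T to get the coding DNA strand: GTCCGCCAAACCGCACTTATCATACAATCATTAAAGCAAAGCTCATCCGAGGCGCCCCTGGGAGTGT. The template strand is its reverse complement (complement CAGGCGGTTTGGCGTGAATAGTATGTTAGTAATTTCGTTTCGAGTAGGCTCCGCGGGGACCCTCACA, then reverse).

5′-ACACTCCCAGGGGCGCCTCGGATGAGCTTTGCTTTAATGATTGTATGATAAGTGCGGTTTGGCGGAC-3′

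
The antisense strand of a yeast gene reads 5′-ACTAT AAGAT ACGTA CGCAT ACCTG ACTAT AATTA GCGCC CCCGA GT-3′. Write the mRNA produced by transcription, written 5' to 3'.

5'-ACUCGGGGGCGCUAAUUAUAGUCAGGUAUGCGUACGUAUCUUAUAGU-3'

RNA polymerase reads the template 3'→5' and synthesizes mRNA 5'→3' by base-pairing (A→U, T→A, G↔C). The complement of the template is TGATATTCTATGCATGCGTATGGACTGATATTAATCGCGGGGGCTCA; antiparallel, so 5'→3' the coding strand is ACTCGGGGGCGCTAATTATAGTCAGGTATGCGTACGTATCTTATAGT. Replace T with U for the mRNA.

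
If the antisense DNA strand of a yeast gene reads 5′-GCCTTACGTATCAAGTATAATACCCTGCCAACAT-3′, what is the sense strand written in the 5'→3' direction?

5'-ATGTTGGCAGGGTATTATACTTGATACGTAAGGC-3'

The coding strand is complementary and antiparallel to the template: take the complement (A↔T, G↔C) and reverse.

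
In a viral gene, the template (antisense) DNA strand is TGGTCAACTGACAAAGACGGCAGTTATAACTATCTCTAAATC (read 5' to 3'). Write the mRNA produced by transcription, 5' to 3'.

RNA polymerase reads the template 3'→5' and synthesizes mRNA 5'→3' by base-pairing (A→U, T→A, G↔C). The complement of the template is ACCAGTTGACTGTTTCTGCCGTCAATATTGATAGAGATTTAG; antiparallel, so 5'→3' the coding strand is GATTTAGAGATAGTTATAACTGCCGTCTTTGTCAGTTGACCA. Replace T with U for the mRNA.

5′-GAUUUAGAGAUAGUUAUAACUGCCGUCUUUGUCAGUUGACCA-3′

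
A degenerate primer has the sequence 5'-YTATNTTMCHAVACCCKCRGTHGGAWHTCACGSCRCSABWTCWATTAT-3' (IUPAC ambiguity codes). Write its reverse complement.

5'-ATAATWGAWVTSGYGSCGTGADWTCCDACYGMGGGTBTDGKAANATAR-3'

Standard pairs A↔T, G↔C; ambiguity codes pair R↔Y, M↔K, W↔W, S↔S, B↔V, H↔D, N↔N. Complement (RATANAAKGDTBTGGGMGYCADCCTWDAGTGCSGYGSTVWAGWTAATA), then reverse for 5'→3'.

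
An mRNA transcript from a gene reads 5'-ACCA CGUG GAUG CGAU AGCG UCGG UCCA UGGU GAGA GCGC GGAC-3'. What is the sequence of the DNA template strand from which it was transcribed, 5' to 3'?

Replace U with T to get the coding DNA strand: ACCACGTGGATGCGATAGCGTCGGTCCATGGTGAGAGCGCGGAC. The template strand is its reverse complement (complement TGGTGCACCTACGCTATCGCAGCCAGGTACCACTCTCGCGCCTG, then reverse).

5'-GTCCGCGCTCTCACCATGGACCGACGCTATCGCATCCACGTGGT-3'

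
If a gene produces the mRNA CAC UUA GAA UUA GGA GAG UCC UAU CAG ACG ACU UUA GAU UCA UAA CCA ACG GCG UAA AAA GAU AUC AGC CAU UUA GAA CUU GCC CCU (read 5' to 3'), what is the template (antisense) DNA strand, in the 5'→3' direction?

Replace U with T to get the coding DNA strand: CACTTAGAATTAGGAGAGTCCTATCAGACGACTTTAGATTCATAACCAACGGCGTAAAAAGATATCAGCCATTTAGAACTTGCCCCT. The template strand is its reverse complement (complement GTGAATCTTAATCCTCTCAGGATAGTCTGCTGAAATCTAAGTATTGGTTGCCGCATTTTTCTATAGTCGGTAAATCTTGAACGGGGA, then reverse).

5'-AGGGGCAAGTTCTAAATGGCTGATATCTTTTTACGCCGTTGGTTATGAATCTAAAGTCGTCTGATAGGACTCTCCTAATTCTAAGTG-3'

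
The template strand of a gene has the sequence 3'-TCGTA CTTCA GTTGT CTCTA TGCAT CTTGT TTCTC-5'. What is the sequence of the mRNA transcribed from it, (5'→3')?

5'-AGCAUGAAGUCAACAGAGAUACGUAGAACAAAGAG-3'

Reading the template 3'→5' as shown, RNA polymerase pairs each base (A→U, T→A, G↔C) to build mRNA 5'→3' directly.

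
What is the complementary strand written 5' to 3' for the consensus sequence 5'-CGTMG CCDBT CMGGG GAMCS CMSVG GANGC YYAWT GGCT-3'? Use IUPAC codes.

5′-AGCCAWTRRGCNTCCBSKGSGKTCCCCKGAVHGGCKACG-3′

Standard pairs A↔T, G↔C; ambiguity codes pair Y↔R, M↔K, W↔W, S↔S, B↔V, D↔H, N↔N. Complement (GCAKCGGHVAGKCCCCTKGSGKSBCCTNCGRRTWACCGA), then reverse for 5'→3'.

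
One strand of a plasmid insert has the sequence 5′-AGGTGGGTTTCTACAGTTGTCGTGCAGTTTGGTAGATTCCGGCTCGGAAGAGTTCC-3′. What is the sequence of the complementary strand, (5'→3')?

5′-GGAACTCTTCCGAGCCGGAATCTACCAAACTGCACGACAACTGTAGAAACCCACCT-3′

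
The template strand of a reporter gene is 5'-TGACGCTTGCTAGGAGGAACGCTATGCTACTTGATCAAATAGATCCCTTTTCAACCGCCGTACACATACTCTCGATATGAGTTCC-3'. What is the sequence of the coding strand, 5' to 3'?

The coding strand is complementary and antiparallel to the template: take the complement (A↔T, G↔C) and reverse.

5'-GGAACTCATATCGAGAGTATGTGTACGGCGGTTGAAAAGGGATCTATTTGATCAAGTAGCATAGCGTTCCTCCTAGCAAGCGTCA-3'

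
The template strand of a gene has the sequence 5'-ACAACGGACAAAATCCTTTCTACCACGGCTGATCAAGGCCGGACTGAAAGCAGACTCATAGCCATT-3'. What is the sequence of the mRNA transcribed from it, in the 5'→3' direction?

5'-AAUGGCUAUGAGUCUGCUUUCAGUCCGGCCUUGAUCAGCCGUGGUAGAAAGGAUUUUGUCCGUUGU-3'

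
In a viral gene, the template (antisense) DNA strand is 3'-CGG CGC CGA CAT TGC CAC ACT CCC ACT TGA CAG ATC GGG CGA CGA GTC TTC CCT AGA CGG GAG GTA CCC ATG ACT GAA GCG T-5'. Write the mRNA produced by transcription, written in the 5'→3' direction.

Reading the template 3'→5' as shown, RNA polymerase pairs each base (A→U, T→A, G↔C) to build mRNA 5'→3' directly.

5′-GCCGCGGCUGUAACGGUGUGAGGGUGAACUGUCUAGCCCGCUGCUCAGAAGGGAUCUGCCCUCCAUGGGUACUGACUUCGCA-3′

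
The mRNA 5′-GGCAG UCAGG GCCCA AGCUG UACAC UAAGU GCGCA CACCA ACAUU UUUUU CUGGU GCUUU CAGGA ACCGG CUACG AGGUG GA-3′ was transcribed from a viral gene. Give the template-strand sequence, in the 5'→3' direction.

5'-TCCACCTCGTAGCCGGTTCCTGAAAGCACCAGAAAAAAATGTTGGTGTGCGCACTTAGTGTACAGCTTGGGCCCTGACTGCC-3'

Replace U with T to get the coding DNA strand: GGCAGTCAGGGCCCAAGCTGTACACTAAGTGCGCACACCAACATTTTTTTCTGGTGCTTTCAGGAACCGGCTACGAGGTGGA. The template strand is its reverse complement (complement CCGTCAGTCCCGGGTTCGACATGTGATTCACGCGTGTGGTTGTAAAAAAAGACCACGAAAGTCCTTGGCCGATGCTCCACCT, then reverse).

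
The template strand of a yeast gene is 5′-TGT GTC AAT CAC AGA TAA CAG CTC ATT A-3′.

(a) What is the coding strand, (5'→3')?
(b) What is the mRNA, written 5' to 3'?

(a) The coding strand is the reverse complement of the template: complement ACACAGTTAGTGTCTATTGTCGAGTAAT, then reverse.
(b) mRNA has the coding-strand sequence with T→U.

(a) 5′-TAATGAGCTGTTATCTGTGATTGACACA-3′
(b) 5'-UAAUGAGCUGUUAUCUGUGAUUGACACA-3'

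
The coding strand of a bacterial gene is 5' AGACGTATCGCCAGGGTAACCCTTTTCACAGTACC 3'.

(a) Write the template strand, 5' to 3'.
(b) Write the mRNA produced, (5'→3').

(a) The template strand is the reverse complement of the coding strand: complement TCTGCATAGCGGTCCCATTGGGAAAAGTGTCATGG, then reverse.
(b) mRNA matches the coding strand with T→U.

(a) 5'-GGTACTGTGAAAAGGGTTACCCTGGCGATACGTCT-3'
(b) 5'-AGACGUAUCGCCAGGGUAACCCUUUUCACAGUACC-3'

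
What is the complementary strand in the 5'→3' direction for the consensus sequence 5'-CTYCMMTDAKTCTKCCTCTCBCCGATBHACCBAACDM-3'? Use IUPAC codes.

Standard pairs A↔T, G↔C; ambiguity codes pair Y↔R, M↔K, B↔V, D↔H. Complement (GARGKKAHTMAGAMGGAGAGVGGCTAVDTGGVTTGHK), then reverse for 5'→3'.

5'-KHGTTVGGTDVATCGGVGAGAGGMAGAMTHAKKGRAG-3'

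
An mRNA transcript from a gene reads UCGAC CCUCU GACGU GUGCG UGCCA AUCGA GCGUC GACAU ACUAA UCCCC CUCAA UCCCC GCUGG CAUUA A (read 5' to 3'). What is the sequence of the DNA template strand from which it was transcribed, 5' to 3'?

5'-TTAATGCCAGCGGGGATTGAGGGGGATTAGTATGTCGACGCTCGATTGGCACGCACACGTCAGAGGGTCGA-3'

Replace U with T to get the coding DNA strand: TCGACCCTCTGACGTGTGCGTGCCAATCGAGCGTCGACATACTAATCCCCCTCAATCCCCGCTGGCATTAA. The template strand is its reverse complement (complement AGCTGGGAGACTGCACACGCACGGTTAGCTCGCAGCTGTATGATTAGGGGGAGTTAGGGGCGACCGTAATT, then reverse).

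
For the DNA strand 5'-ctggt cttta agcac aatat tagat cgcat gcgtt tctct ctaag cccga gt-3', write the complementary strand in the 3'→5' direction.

Base-pairing A↔T, G↔C gives the complement. The complementary strand is antiparallel, so paired with a 5'→3' strand it runs 3'→5'.

3'-GACCAGAAATTCGTGTTATAATCTAGCGTACGCAAAGAGAGATTCGGGCTCA-5'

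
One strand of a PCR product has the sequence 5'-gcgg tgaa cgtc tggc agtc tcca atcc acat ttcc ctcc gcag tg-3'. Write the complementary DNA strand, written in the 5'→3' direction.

The complement of GCGGTGAACGTCTGGCAGTCTCCAATCCACATTTCCCTCCGCAGTG is CGCCACTTGCAGACCGTCAGAGGTTAGGTGTAAAGGGAGGCGTCAC (A↔T, G↔C). DNA strands are antiparallel, so the complementary strand runs 3'→5'; reversing gives the 5'→3' form.

5′-CACTGCGGAGGGAAATGTGGATTGGAGACTGCCAGACGTTCACCGC-3′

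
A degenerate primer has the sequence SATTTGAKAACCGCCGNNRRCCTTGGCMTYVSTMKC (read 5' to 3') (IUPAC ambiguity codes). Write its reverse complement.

Standard pairs A↔T, G↔C; ambiguity codes pair R↔Y, M↔K, S↔S, V↔B, N↔N. Complement (STAAACTMTTGGCGGCNNYYGGAACCGKARBSAKMG), then reverse for 5'→3'.

5'-GMKASBRAKGCCAAGGYYNNCGGCGGTTMTCAAATS-3'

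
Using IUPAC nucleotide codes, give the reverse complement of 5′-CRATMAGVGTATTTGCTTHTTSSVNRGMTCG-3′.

Standard pairs A↔T, G↔C; ambiguity codes pair R↔Y, M↔K, S↔S, H↔D, V↔B, N↔N. Complement (GYTAKTCBCATAAACGAADAASSBNYCKAGC), then reverse for 5'→3'.

5'-CGAKCYNBSSAADAAGCAAATACBCTKATYG-3'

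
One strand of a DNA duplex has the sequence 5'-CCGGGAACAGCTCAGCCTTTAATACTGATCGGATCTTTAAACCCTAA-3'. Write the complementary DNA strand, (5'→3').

5'-TTAGGGTTTAAAGATCCGATCAGTATTAAAGGCTGAGCTGTTCCCGG-3'

The complement of CCGGGAACAGCTCAGCCTTTAATACTGATCGGATCTTTAAACCCTAA is GGCCCTTGTCGAGTCGGAAATTATGACTAGCCTAGAAATTTGGGATT (A↔T, G↔C). DNA strands are antiparallel, so the complementary strand runs 3'→5'; reversing gives the 5'→3' form.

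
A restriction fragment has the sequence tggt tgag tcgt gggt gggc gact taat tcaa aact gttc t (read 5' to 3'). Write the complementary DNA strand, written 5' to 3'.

5′-AGAACAGTTTTGAATTAAGTCGCCCACCCACGACTCAACCA-3′

The complement of TGGTTGAGTCGTGGGTGGGCGACTTAATTCAAAACTGTTCT is ACCAACTCAGCACCCACCCGCTGAATTAAGTTTTGACAAGA (A↔T, G↔C). DNA strands are antiparallel, so the complementary strand runs 3'→5'; reversing gives the 5'→3' form.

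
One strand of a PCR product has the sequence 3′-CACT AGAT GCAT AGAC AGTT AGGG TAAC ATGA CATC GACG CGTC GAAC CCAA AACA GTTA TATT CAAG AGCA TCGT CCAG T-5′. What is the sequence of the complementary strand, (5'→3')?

5'-GTGATCTACGTATCTGTCAATCCCATTGTACTGTAGCTGCGCAGCTTGGGTTTTGTCAATATAAGTTCTCGTAGCAGGTCA-3'

The strand is given 3'→5', so its complement runs 5'→3' in the same left-to-right order: pair each base A↔T, G↔C.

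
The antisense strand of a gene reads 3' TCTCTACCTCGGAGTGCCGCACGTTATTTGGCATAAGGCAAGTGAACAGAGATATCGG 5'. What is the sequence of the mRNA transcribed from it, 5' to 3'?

Reading the template 3'→5' as shown, RNA polymerase pairs each base (A→U, T→A, G↔C) to build mRNA 5'→3' directly.

5'-AGAGAUGGAGCCUCACGGCGUGCAAUAAACCGUAUUCCGUUCACUUGUCUCUAUAGCC-3'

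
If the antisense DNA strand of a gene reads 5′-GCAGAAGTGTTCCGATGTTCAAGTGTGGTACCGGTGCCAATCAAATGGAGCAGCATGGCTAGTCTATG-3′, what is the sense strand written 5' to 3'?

5'-CATAGACTAGCCATGCTGCTCCATTTGATTGGCACCGGTACCACACTTGAACATCGGAACACTTCTGC-3'

The coding strand is complementary and antiparallel to the template: take the complement (A↔T, G↔C) and reverse.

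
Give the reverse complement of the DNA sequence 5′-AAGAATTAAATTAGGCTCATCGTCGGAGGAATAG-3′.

Complement each base (A↔T, G↔C): TTCTTAATTTAATCCGAGTAGCAGCCTCCTTATC. Then reverse.

5'-CTATTCCTCCGACGATGAGCCTAATTTAATTCTT-3'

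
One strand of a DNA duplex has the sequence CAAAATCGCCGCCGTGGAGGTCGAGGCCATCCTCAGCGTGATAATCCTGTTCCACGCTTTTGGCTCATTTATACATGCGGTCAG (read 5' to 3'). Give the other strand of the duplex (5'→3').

5'-CTGACCGCATGTATAAATGAGCCAAAAGCGTGGAACAGGATTATCACGCTGAGGATGGCCTCGACCTCCACGGCGGCGATTTTG-3'

The complement of CAAAATCGCCGCCGTGGAGGTCGAGGCCATCCTCAGCGTGATAATCCTGTTCCACGCTTTTGGCTCATTTATACATGCGGTCAG is GTTTTAGCGGCGGCACCTCCAGCTCCGGTAGGAGTCGCACTATTAGGACAAGGTGCGAAAACCGAGTAAATATGTACGCCAGTC (A↔T, G↔C). DNA strands are antiparallel, so the complementary strand runs 3'→5'; reversing gives the 5'→3' form.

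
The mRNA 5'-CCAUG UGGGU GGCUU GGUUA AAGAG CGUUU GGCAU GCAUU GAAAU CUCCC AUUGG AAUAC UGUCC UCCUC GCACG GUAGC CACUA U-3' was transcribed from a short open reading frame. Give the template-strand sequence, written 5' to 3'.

Replace U with T to get the coding DNA strand: CCATGTGGGTGGCTTGGTTAAAGAGCGTTTGGCATGCATTGAAATCTCCCATTGGAATACTGTCCTCCTCGCACGGTAGCCACTAT. The template strand is its reverse complement (complement GGTACACCCACCGAACCAATTTCTCGCAAACCGTACGTAACTTTAGAGGGTAACCTTATGACAGGAGGAGCGTGCCATCGGTGATA, then reverse).

5'-ATAGTGGCTACCGTGCGAGGAGGACAGTATTCCAATGGGAGATTTCAATGCATGCCAAACGCTCTTTAACCAAGCCACCCACATGG-3'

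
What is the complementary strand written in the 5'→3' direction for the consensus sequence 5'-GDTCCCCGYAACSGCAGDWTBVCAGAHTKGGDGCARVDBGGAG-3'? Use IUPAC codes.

5′-CTCCVHBYTGCHCCMADTCTGBVAWHCTGCSGTTRCGGGGAHC-3′

Standard pairs A↔T, G↔C; ambiguity codes pair R↔Y, K↔M, W↔W, S↔S, B↔V, D↔H. Complement (CHAGGGGCRTTGSCGTCHWAVBGTCTDAMCCHCGTYBHVCCTC), then reverse for 5'→3'.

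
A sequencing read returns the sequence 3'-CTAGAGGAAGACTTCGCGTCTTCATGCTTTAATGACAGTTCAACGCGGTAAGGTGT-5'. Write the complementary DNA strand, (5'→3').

5'-GATCTCCTTCTGAAGCGCAGAAGTACGAAATTACTGTCAAGTTGCGCCATTCCACA-3'

The strand is given 3'→5', so its complement runs 5'→3' in the same left-to-right order: pair each base A↔T, G↔C.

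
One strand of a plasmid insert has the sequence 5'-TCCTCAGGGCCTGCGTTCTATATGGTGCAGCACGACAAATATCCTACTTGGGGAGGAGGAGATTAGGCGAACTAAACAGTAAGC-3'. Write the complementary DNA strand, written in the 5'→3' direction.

The complement of TCCTCAGGGCCTGCGTTCTATATGGTGCAGCACGACAAATATCCTACTTGGGGAGGAGGAGATTAGGCGAACTAAACAGTAAGC is AGGAGTCCCGGACGCAAGATATACCACGTCGTGCTGTTTATAGGATGAACCCCTCCTCCTCTAATCCGCTTGATTTGTCATTCG (A↔T, G↔C). DNA strands are antiparallel, so the complementary strand runs 3'→5'; reversing gives the 5'→3' form.

5'-GCTTACTGTTTAGTTCGCCTAATCTCCTCCTCCCCAAGTAGGATATTTGTCGTGCTGCACCATATAGAACGCAGGCCCTGAGGA-3'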